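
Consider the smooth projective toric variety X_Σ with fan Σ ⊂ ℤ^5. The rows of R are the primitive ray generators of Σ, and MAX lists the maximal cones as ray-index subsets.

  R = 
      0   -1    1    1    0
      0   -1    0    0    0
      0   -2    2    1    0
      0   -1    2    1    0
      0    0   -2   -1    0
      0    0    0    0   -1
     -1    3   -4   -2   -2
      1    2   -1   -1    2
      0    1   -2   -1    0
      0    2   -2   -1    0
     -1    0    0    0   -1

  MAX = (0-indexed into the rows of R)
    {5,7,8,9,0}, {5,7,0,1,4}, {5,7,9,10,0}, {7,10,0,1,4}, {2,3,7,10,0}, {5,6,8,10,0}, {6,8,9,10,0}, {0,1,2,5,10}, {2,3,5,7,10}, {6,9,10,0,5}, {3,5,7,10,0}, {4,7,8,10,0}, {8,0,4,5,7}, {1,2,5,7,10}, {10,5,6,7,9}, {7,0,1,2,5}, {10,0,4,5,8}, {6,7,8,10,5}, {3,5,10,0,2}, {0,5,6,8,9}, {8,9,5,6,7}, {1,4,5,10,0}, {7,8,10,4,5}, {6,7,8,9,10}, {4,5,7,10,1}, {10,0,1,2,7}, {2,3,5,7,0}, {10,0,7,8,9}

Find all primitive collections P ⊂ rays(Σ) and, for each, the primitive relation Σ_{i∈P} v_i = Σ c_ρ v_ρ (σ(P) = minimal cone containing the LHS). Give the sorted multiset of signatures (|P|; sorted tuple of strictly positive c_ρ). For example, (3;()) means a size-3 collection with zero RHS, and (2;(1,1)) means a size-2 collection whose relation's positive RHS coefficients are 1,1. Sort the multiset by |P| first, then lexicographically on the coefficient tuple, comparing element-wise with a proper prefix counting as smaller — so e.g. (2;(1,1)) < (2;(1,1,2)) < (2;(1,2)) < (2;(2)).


Δ(Σ) — 11 vertices, 20 min non-faces:

  P={2,9}:  v_{2} + v_{9} = 0  ⇒ sig = (2;())
  P={3,8}:  v_{3} + v_{8} = 0  ⇒ sig = (2;())
  P={1,3}:  v_{1} + v_{3} = v_{2}  ⇒ sig = (2;(1))
  P={1,8}:  v_{1} + v_{8} = v_{4}  ⇒ sig = (2;(1))
  P={1,9}:  v_{1} + v_{9} = v_{8}  ⇒ sig = (2;(1))
  P={2,8}:  v_{2} + v_{8} = v_{1}  ⇒ sig = (2;(1))
  P={3,4}:  v_{3} + v_{4} = v_{1}  ⇒ sig = (2;(1))
  P={2,6}:  v_{2} + v_{6} = v_{5} + v_{8} + v_{10}  ⇒ sig = (2;(1,1,1))
  P={3,6}:  v_{3} + v_{6} = v_{5} + v_{9} + v_{10}  ⇒ sig = (2;(1,1,1))
  P={3,9}:  v_{3} + v_{9} = v_{0} + v_{5} + v_{7} + v_{10}  ⇒ sig = (2;(1,1,1,1))
  P={1,6}:  v_{1} + v_{6} = v_{5} + 2·v_{8} + v_{10}  ⇒ sig = (2;(1,1,2))
  P={4,6}:  v_{4} + v_{6} = v_{5} + 3·v_{8} + v_{10}  ⇒ sig = (2;(1,1,3))
  P={2,4}:  v_{2} + v_{4} = 2·v_{1}  ⇒ sig = (2;(2))
  P={4,9}:  v_{4} + v_{9} = 2·v_{8}  ⇒ sig = (2;(2))
  P={0,6,7}:  v_{0} + v_{6} + v_{7} = 2·v_{9}  ⇒ sig = (3;(2))
  P={5,8,9,10}:  v_{5} + v_{8} + v_{9} + v_{10} = v_{6}  ⇒ sig = (4;(1))
  P={0,1,5,7,10}:  v_{0} + v_{1} + v_{5} + v_{7} + v_{10} = 0  ⇒ sig = (5;())
  P={0,2,5,7,10}:  v_{0} + v_{2} + v_{5} + v_{7} + v_{10} = v_{3}  ⇒ sig = (5;(1))
  P={0,4,5,7,10}:  v_{0} + v_{4} + v_{5} + v_{7} + v_{10} = v_{8}  ⇒ sig = (5;(1))
  P={0,5,7,8,10}:  v_{0} + v_{5} + v_{7} + v_{8} + v_{10} = v_{9}  ⇒ sig = (5;(1))

Sorted signature multiset PRS(X):
[(2;()), (2;()), (2;(1)), (2;(1)), (2;(1)), (2;(1)), (2;(1)), (2;(1,1,1)), (2;(1,1,1)), (2;(1,1,1,1)), (2;(1,1,2)), (2;(1,1,3)), (2;(2)), (2;(2)), (3;(2)), (4;(1)), (5;()), (5;(1)), (5;(1)), (5;(1))]


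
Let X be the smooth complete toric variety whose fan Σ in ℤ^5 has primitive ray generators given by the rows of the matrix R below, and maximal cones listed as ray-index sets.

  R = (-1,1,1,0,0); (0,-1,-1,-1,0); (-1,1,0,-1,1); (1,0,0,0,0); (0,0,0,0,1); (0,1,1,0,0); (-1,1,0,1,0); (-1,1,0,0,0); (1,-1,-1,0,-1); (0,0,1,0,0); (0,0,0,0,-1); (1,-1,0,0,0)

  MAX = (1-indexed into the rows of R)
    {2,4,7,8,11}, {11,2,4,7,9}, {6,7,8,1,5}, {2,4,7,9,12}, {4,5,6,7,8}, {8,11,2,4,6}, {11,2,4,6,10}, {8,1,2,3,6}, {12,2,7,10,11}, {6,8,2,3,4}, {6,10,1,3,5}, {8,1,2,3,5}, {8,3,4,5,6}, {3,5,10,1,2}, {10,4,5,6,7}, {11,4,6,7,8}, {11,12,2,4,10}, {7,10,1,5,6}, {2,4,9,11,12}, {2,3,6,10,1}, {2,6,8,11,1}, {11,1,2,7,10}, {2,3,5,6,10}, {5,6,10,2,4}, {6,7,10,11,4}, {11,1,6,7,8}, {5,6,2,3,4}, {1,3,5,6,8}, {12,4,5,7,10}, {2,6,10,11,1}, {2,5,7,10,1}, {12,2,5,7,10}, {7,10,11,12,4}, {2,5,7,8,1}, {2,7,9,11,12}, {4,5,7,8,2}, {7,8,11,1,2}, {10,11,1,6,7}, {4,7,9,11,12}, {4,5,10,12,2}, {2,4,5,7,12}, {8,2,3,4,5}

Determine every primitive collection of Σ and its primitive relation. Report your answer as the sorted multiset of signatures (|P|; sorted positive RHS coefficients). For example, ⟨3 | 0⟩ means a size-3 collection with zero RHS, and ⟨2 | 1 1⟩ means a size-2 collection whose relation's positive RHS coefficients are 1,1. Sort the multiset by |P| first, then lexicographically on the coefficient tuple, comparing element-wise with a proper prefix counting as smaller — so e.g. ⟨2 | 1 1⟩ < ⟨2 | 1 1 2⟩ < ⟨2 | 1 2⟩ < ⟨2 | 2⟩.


The 21 primitive collections of Σ (r=12, n=5):

  {5,11}:  v_{5} + v_{11} = 0  ⟹  sig = ⟨2 | 0⟩
  {8,12}:  v_{8} + v_{12} = 0  ⟹  sig = ⟨2 | 0⟩
  {1,4}:  v_{1} + v_{4} = v_{6}  ⟹  sig = ⟨2 | 1⟩
  {1,9}:  v_{1} + v_{9} = v_{11}  ⟹  sig = ⟨2 | 1⟩
  {1,12}:  v_{1} + v_{12} = v_{10}  ⟹  sig = ⟨2 | 1⟩
  {8,10}:  v_{8} + v_{10} = v_{1}  ⟹  sig = ⟨2 | 1⟩
  {6,9}:  v_{6} + v_{9} = v_{4} + v_{11}  ⟹  sig = ⟨2 | 1 1⟩
  {6,12}:  v_{6} + v_{12} = v_{4} + v_{10}  ⟹  sig = ⟨2 | 1 1⟩
  {9,10}:  v_{9} + v_{10} = v_{11} + v_{12}  ⟹  sig = ⟨2 | 1 1⟩
  {3,9}:  v_{3} + v_{9} = v_{2} + v_{4} + v_{8}  ⟹  sig = ⟨2 | 1 1 1⟩
  {3,11}:  v_{3} + v_{11} = v_{2} + v_{6} + v_{8}  ⟹  sig = ⟨2 | 1 1 1⟩
  {3,12}:  v_{3} + v_{12} = v_{2} + v_{5} + v_{6}  ⟹  sig = ⟨2 | 1 1 1⟩
  {5,9}:  v_{5} + v_{9} = v_{2} + v_{4} + v_{7} + v_{12}  ⟹  sig = ⟨2 | 1 1 1 1⟩
  {8,9}:  v_{8} + v_{9} = v_{2} + v_{4} + v_{7} + v_{11}  ⟹  sig = ⟨2 | 1 1 1 1⟩
  {3,7}:  v_{3} + v_{7} = v_{5} + 2·v_{8}  ⟹  sig = ⟨2 | 1 2⟩
  {2,6,7}:  v_{2} + v_{6} + v_{7} = v_{8}  ⟹  sig = ⟨3 | 1⟩
  {3,4,10}:  v_{3} + v_{4} + v_{10} = v_{2} + v_{5} + 2·v_{6}  ⟹  sig = ⟨3 | 1 1 2⟩
  {2,4,7,10}:  v_{2} + v_{4} + v_{7} + v_{10} = 0  ⟹  sig = ⟨4 | 0⟩
  {2,5,6,8}:  v_{2} + v_{5} + v_{6} + v_{8} = v_{3}  ⟹  sig = ⟨4 | 1⟩
  {1,2,5,6}:  v_{1} + v_{2} + v_{5} + v_{6} = v_{3} + v_{10}  ⟹  sig = ⟨4 | 1 1⟩
  {2,4,7,11,12}:  v_{2} + v_{4} + v_{7} + v_{11} + v_{12} = v_{9}  ⟹  sig = ⟨5 | 1⟩

Hence PRS(X_Σ) =
[⟨2 | 0⟩, ⟨2 | 0⟩, ⟨2 | 1⟩, ⟨2 | 1⟩, ⟨2 | 1⟩, ⟨2 | 1⟩, ⟨2 | 1 1⟩, ⟨2 | 1 1⟩, ⟨2 | 1 1⟩, ⟨2 | 1 1 1⟩, ⟨2 | 1 1 1⟩, ⟨2 | 1 1 1⟩, ⟨2 | 1 1 1 1⟩, ⟨2 | 1 1 1 1⟩, ⟨2 | 1 2⟩, ⟨3 | 1⟩, ⟨3 | 1 1 2⟩, ⟨4 | 0⟩, ⟨4 | 1⟩, ⟨4 | 1 1⟩, ⟨5 | 1⟩]


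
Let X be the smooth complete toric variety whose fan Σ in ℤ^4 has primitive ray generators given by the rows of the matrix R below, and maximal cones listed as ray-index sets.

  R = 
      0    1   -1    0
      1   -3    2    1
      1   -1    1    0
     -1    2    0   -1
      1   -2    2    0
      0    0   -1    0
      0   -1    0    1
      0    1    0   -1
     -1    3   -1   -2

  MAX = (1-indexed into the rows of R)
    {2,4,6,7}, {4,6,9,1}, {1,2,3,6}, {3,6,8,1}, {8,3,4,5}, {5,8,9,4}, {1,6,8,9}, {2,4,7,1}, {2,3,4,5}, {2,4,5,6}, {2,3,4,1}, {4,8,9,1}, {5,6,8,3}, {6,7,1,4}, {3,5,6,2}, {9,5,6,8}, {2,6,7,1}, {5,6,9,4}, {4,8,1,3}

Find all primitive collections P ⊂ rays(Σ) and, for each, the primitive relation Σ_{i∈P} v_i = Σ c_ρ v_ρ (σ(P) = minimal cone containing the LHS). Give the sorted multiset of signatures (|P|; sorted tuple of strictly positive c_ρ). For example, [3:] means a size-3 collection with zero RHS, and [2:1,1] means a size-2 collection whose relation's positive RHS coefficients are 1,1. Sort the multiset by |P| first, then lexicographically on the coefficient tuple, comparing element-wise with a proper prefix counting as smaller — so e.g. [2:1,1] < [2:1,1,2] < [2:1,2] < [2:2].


11 collections generate NE(X_Σ); each relation:

  • {7,8}:  v_{7} + v_{8} = 0 — sig = [2:]
  • {1,5}:  v_{1} + v_{5} = v_{3} — sig = [2:1]
  • {2,8}:  v_{2} + v_{8} = v_{5} — sig = [2:1]
  • {5,7}:  v_{5} + v_{7} = v_{2} — sig = [2:1]
  • {3,7}:  v_{3} + v_{7} = v_{1} + v_{2} — sig = [2:1,1]
  • {7,9}:  v_{7} + v_{9} = v_{4} + v_{6} — sig = [2:1,1]
  • {2,9}:  v_{2} + v_{9} = v_{4} + v_{5} + v_{6} — sig = [2:1,1,1]
  • {3,9}:  v_{3} + v_{9} = 2·v_{8} — sig = [2:2]
  • {3,4,6}:  v_{3} + v_{4} + v_{6} = v_{8} — sig = [3:1]
  • {4,6,8}:  v_{4} + v_{6} + v_{8} = v_{9} — sig = [3:1]
  • {1,2,4,6}:  v_{1} + v_{2} + v_{4} + v_{6} = 0 — sig = [4:]

Sorted signature multiset PRS(X):
[[2:], [2:1], [2:1], [2:1], [2:1,1], [2:1,1], [2:1,1,1], [2:2], [3:1], [3:1], [4:]]


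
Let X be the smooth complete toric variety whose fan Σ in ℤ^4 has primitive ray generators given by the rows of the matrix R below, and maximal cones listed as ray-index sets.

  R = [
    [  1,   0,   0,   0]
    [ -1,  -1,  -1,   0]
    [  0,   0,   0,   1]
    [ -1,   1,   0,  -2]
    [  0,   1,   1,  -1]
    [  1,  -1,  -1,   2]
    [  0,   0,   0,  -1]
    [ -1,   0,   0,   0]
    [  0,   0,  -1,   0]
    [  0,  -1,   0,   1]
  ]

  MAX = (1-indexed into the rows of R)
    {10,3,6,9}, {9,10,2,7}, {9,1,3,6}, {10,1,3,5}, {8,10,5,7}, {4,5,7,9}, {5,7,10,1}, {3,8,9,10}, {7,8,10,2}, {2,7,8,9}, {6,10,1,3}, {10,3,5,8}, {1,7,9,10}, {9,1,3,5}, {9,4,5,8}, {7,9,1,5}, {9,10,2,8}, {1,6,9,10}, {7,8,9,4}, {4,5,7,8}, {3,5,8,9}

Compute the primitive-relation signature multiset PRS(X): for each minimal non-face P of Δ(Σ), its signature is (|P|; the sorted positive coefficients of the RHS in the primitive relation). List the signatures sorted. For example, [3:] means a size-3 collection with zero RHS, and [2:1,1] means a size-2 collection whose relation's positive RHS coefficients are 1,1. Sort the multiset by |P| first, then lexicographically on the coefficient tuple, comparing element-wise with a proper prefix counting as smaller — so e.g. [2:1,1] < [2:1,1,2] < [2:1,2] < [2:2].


18 minimal non-faces of Δ(Σ) (on 10 rays):

  • {1,8}:  v_{1} + v_{8} = 0  so sig = [2:]
  • {3,7}:  v_{3} + v_{7} = 0  so sig = [2:]
  • {4,6}:  v_{4} + v_{6} = v_{9}  so sig = [2:1]
  • {2,5}:  v_{2} + v_{5} = v_{7} + v_{8}  so sig = [2:1,1]
  • {4,10}:  v_{4} + v_{10} = v_{7} + v_{8}  so sig = [2:1,1]
  • {5,6}:  v_{5} + v_{6} = v_{1} + v_{3}  so sig = [2:1,1]
  • {1,2}:  v_{1} + v_{2} = v_{7} + v_{9} + v_{10}  so sig = [2:1,1,1]
  • {1,4}:  v_{1} + v_{4} = v_{5} + v_{7} + v_{9}  so sig = [2:1,1,1]
  • {2,3}:  v_{2} + v_{3} = v_{8} + v_{9} + v_{10}  so sig = [2:1,1,1]
  • {3,4}:  v_{3} + v_{4} = v_{5} + v_{8} + v_{9}  so sig = [2:1,1,1]
  • {6,7}:  v_{6} + v_{7} = v_{1} + v_{9} + v_{10}  so sig = [2:1,1,1]
  • {6,8}:  v_{6} + v_{8} = v_{3} + v_{9} + v_{10}  so sig = [2:1,1,1]
  • {2,4}:  v_{2} + v_{4} = 2·v_{7} + 2·v_{8} + v_{9}  so sig = [2:1,2,2]
  • {2,6}:  v_{2} + v_{6} = 2·v_{9} + 2·v_{10}  so sig = [2:2,2]
  • {5,9,10}:  v_{5} + v_{9} + v_{10} = 0  so sig = [3:]
  • {1,3,9,10}:  v_{1} + v_{3} + v_{9} + v_{10} = v_{6}  so sig = [4:1]
  • {5,7,8,9}:  v_{5} + v_{7} + v_{8} + v_{9} = v_{4}  so sig = [4:1]
  • {7,8,9,10}:  v_{7} + v_{8} + v_{9} + v_{10} = v_{2}  so sig = [4:1]

so the primitive-relation signature multiset is
[[2:], [2:], [2:1], [2:1,1], [2:1,1], [2:1,1], [2:1,1,1], [2:1,1,1], [2:1,1,1], [2:1,1,1], [2:1,1,1], [2:1,1,1], [2:1,2,2], [2:2,2], [3:], [4:1], [4:1], [4:1]]


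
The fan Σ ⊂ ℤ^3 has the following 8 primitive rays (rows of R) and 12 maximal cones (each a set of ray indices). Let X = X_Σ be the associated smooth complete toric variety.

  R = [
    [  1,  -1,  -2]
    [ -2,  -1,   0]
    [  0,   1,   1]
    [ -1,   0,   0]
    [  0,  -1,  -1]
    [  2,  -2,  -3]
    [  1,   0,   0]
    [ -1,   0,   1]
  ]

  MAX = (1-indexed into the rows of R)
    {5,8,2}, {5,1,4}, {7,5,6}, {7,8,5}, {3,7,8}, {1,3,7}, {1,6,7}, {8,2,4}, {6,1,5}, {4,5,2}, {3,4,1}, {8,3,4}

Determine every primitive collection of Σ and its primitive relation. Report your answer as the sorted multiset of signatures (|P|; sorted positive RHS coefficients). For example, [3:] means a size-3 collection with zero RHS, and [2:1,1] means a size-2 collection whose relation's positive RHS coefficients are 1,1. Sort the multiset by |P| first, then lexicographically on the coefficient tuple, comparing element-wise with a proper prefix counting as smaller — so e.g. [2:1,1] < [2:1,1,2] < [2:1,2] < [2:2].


12 minimal non-faces of Δ(Σ) (on 8 rays):

  {3,5}:  v_{3} + v_{5} = 0 ; sig = [2:]
  {4,7}:  v_{4} + v_{7} = 0 ; sig = [2:]
  {1,8}:  v_{1} + v_{8} = v_{5} ; sig = [2:1]
  {2,3}:  v_{2} + v_{3} = v_{4} + v_{8} ; sig = [2:1,1]
  {2,7}:  v_{2} + v_{7} = v_{5} + v_{8} ; sig = [2:1,1]
  {3,6}:  v_{3} + v_{6} = v_{1} + v_{7} ; sig = [2:1,1]
  {4,6}:  v_{4} + v_{6} = v_{1} + v_{5} ; sig = [2:1,1]
  {1,2}:  v_{1} + v_{2} = v_{4} + 2·v_{5} ; sig = [2:1,2]
  {6,8}:  v_{6} + v_{8} = 2·v_{5} + v_{7} ; sig = [2:1,2]
  {2,6}:  v_{2} + v_{6} = 3·v_{5} ; sig = [2:3]
  {1,5,7}:  v_{1} + v_{5} + v_{7} = v_{6} ; sig = [3:1]
  {4,5,8}:  v_{4} + v_{5} + v_{8} = v_{2} ; sig = [3:1]

so the primitive-relation signature multiset is
{ [2:] ×2,  [2:1],  [2:1,1] ×4,  [2:1,2] ×2,  [2:3],  [3:1] ×2 }


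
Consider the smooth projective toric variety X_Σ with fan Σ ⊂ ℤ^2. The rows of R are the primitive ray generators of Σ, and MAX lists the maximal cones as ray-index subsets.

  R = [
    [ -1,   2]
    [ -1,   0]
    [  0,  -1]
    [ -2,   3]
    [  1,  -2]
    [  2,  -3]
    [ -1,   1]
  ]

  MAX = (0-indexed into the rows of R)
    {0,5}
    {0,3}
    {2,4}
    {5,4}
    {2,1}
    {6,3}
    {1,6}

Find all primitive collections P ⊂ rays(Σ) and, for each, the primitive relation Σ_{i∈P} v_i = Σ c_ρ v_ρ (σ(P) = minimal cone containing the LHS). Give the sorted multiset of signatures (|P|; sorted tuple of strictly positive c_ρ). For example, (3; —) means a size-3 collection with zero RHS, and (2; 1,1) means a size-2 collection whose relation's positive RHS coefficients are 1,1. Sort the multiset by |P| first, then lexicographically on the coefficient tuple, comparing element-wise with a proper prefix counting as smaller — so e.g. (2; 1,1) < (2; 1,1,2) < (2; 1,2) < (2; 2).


Δ(Σ) — 7 vertices, 14 min non-faces:

  P = {0,4}:  v_{0} + v_{4} = 0 — sig = (2; —)
  P = {3,5}:  v_{3} + v_{5} = 0 — sig = (2; —)
  P = {0,2}:  v_{0} + v_{2} = v_{6} — sig = (2; 1)
  P = {0,6}:  v_{0} + v_{6} = v_{3} — sig = (2; 1)
  P = {2,6}:  v_{2} + v_{6} = v_{1} — sig = (2; 1)
  P = {3,4}:  v_{3} + v_{4} = v_{6} — sig = (2; 1)
  P = {4,6}:  v_{4} + v_{6} = v_{2} — sig = (2; 1)
  P = {5,6}:  v_{5} + v_{6} = v_{4} — sig = (2; 1)
  P = {1,5}:  v_{1} + v_{5} = v_{2} + v_{4} — sig = (2; 1,1)
  P = {0,1}:  v_{0} + v_{1} = 2·v_{6} — sig = (2; 2)
  P = {1,4}:  v_{1} + v_{4} = 2·v_{2} — sig = (2; 2)
  P = {2,3}:  v_{2} + v_{3} = 2·v_{6} — sig = (2; 2)
  P = {2,5}:  v_{2} + v_{5} = 2·v_{4} — sig = (2; 2)
  P = {1,3}:  v_{1} + v_{3} = 3·v_{6} — sig = (2; 3)

Sorted signature multiset PRS(X):
    (2; —)
    (2; —)
    (2; 1)
    (2; 1)
    (2; 1)
    (2; 1)
    (2; 1)
    (2; 1)
    (2; 1,1)
    (2; 2)
    (2; 2)
    (2; 2)
    (2; 2)
    (2; 3)


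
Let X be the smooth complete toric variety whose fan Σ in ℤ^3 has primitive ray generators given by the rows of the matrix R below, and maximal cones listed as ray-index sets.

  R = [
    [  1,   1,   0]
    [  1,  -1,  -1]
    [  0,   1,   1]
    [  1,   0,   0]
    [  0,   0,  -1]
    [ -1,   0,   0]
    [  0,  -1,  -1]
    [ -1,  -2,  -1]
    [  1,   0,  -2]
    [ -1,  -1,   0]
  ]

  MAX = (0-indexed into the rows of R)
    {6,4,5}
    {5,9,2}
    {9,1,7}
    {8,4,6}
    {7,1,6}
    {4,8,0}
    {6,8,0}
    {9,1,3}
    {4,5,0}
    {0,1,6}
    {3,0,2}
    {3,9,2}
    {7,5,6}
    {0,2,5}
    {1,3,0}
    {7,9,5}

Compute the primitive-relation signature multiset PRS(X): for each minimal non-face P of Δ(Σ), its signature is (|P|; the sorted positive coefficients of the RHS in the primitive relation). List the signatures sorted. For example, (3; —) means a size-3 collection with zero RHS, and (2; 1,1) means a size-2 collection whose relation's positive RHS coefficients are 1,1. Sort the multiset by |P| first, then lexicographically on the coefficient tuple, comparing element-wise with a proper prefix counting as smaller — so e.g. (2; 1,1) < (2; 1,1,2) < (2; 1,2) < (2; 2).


The 23 primitive collections of Σ (r=10, n=3):

  P={0,9}:  v_{0} + v_{9} = 0 — sig = (2; —)
  P={2,6}:  v_{2} + v_{6} = 0 — sig = (2; —)
  P={3,5}:  v_{3} + v_{5} = 0 — sig = (2; —)
  P={0,7}:  v_{0} + v_{7} = v_{6} — sig = (2; 1)
  P={1,2}:  v_{1} + v_{2} = v_{3} — sig = (2; 1)
  P={1,5}:  v_{1} + v_{5} = v_{6} — sig = (2; 1)
  P={2,7}:  v_{2} + v_{7} = v_{9} — sig = (2; 1)
  P={3,6}:  v_{3} + v_{6} = v_{1} — sig = (2; 1)
  P={6,9}:  v_{6} + v_{9} = v_{7} — sig = (2; 1)
  P={2,4}:  v_{2} + v_{4} = v_{0} + v_{5} — sig = (2; 1,1)
  P={2,8}:  v_{2} + v_{8} = v_{0} + v_{4} — sig = (2; 1,1)
  P={3,4}:  v_{3} + v_{4} = v_{0} + v_{6} — sig = (2; 1,1)
  P={3,7}:  v_{3} + v_{7} = v_{1} + v_{9} — sig = (2; 1,1)
  P={4,9}:  v_{4} + v_{9} = v_{5} + v_{6} — sig = (2; 1,1)
  P={8,9}:  v_{8} + v_{9} = v_{4} + v_{6} — sig = (2; 1,1)
  P={1,4}:  v_{1} + v_{4} = v_{0} + 2·v_{6} — sig = (2; 1,2)
  P={4,7}:  v_{4} + v_{7} = v_{5} + 2·v_{6} — sig = (2; 1,2)
  P={7,8}:  v_{7} + v_{8} = v_{4} + 2·v_{6} — sig = (2; 1,2)
  P={5,8}:  v_{5} + v_{8} = 2·v_{4} — sig = (2; 2)
  P={3,8}:  v_{3} + v_{8} = 2·v_{0} + 2·v_{6} — sig = (2; 2,2)
  P={1,8}:  v_{1} + v_{8} = 2·v_{0} + 3·v_{6} — sig = (2; 2,3)
  P={0,4,6}:  v_{0} + v_{4} + v_{6} = v_{8} — sig = (3; 1)
  P={0,5,6}:  v_{0} + v_{5} + v_{6} = v_{4} — sig = (3; 1)

Signatures (|P|; sorted positive RHS coefficients), sorted:
[(2; —), (2; —), (2; —), (2; 1), (2; 1), (2; 1), (2; 1), (2; 1), (2; 1), (2; 1,1), (2; 1,1), (2; 1,1), (2; 1,1), (2; 1,1), (2; 1,1), (2; 1,2), (2; 1,2), (2; 1,2), (2; 2), (2; 2,2), (2; 2,3), (3; 1), (3; 1)]


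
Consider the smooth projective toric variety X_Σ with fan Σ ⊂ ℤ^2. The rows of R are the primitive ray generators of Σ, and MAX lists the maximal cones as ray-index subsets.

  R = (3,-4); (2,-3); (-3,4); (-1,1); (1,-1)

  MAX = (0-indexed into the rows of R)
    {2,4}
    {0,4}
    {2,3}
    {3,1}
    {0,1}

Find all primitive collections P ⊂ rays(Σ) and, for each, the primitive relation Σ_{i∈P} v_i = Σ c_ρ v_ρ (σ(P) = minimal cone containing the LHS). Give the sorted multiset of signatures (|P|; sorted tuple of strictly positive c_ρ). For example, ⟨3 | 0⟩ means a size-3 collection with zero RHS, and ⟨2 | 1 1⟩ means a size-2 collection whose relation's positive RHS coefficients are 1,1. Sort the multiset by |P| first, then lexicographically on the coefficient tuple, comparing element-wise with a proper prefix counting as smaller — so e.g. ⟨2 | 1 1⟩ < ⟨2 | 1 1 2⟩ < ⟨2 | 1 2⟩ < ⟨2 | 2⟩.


Primitive collections (5):

  P = {0,2}:  v_{0} + v_{2} = 0  so sig = ⟨2 | 0⟩
  P = {3,4}:  v_{3} + v_{4} = 0  so sig = ⟨2 | 0⟩
  P = {0,3}:  v_{0} + v_{3} = v_{1}  so sig = ⟨2 | 1⟩
  P = {1,2}:  v_{1} + v_{2} = v_{3}  so sig = ⟨2 | 1⟩
  P = {1,4}:  v_{1} + v_{4} = v_{0}  so sig = ⟨2 | 1⟩

Signatures (|P|; sorted positive RHS coefficients), sorted:
[⟨2 | 0⟩, ⟨2 | 0⟩, ⟨2 | 1⟩, ⟨2 | 1⟩, ⟨2 | 1⟩]


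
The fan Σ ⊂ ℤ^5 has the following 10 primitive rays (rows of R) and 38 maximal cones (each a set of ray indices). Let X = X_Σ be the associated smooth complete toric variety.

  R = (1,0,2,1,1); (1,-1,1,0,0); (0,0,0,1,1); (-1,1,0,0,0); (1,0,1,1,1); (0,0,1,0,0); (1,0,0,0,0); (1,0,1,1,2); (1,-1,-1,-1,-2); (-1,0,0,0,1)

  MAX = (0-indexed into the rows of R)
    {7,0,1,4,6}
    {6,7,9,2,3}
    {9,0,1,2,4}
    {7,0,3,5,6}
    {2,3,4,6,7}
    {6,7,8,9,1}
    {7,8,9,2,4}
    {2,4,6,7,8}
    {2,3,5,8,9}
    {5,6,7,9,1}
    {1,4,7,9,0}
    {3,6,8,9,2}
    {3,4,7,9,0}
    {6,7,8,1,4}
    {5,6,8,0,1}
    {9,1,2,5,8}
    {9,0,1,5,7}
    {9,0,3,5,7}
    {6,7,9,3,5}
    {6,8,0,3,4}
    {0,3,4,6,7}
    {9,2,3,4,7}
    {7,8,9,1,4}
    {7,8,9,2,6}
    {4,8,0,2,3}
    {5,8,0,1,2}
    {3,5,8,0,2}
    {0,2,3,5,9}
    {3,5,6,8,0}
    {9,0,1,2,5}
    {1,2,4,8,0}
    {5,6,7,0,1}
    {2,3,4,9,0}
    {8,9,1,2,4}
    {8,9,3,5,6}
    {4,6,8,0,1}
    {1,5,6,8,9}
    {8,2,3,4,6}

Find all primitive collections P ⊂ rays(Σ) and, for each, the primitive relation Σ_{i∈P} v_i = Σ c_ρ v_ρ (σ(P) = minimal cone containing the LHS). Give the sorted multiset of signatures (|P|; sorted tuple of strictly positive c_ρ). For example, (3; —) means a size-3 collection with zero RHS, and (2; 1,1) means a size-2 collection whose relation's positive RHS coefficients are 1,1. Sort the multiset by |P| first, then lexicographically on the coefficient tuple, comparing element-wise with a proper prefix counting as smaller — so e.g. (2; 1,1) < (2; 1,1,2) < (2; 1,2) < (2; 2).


15 minimal non-faces of Δ(Σ) (on 10 rays):

  {1,3}:  v_{1} + v_{3} = v_{5}  so sig = (2; 1)
  {4,5}:  v_{4} + v_{5} = v_{0}  so sig = (2; 1)
  {0,8,9}:  v_{0} + v_{8} + v_{9} = v_{1}  so sig = (3; 1)
  {2,5,6}:  v_{2} + v_{5} + v_{6} = v_{4}  so sig = (3; 1)
  {3,7,8}:  v_{3} + v_{7} + v_{8} = v_{6}  so sig = (3; 1)
  {4,6,9}:  v_{4} + v_{6} + v_{9} = v_{7}  so sig = (3; 1)
  {0,6,9}:  v_{0} + v_{6} + v_{9} = v_{5} + v_{7}  so sig = (3; 1,1)
  {5,7,8}:  v_{5} + v_{7} + v_{8} = v_{1} + v_{6}  so sig = (3; 1,1)
  {0,7,8}:  v_{0} + v_{7} + v_{8} = v_{1} + v_{4} + v_{6}  so sig = (3; 1,1,1)
  {1,2,6}:  v_{1} + v_{2} + v_{6} = 2·v_{4} + v_{8} + v_{9}  so sig = (3; 1,1,2)
  {2,5,7}:  v_{2} + v_{5} + v_{7} = 2·v_{4} + v_{9}  so sig = (3; 1,2)
  {1,2,7}:  v_{1} + v_{2} + v_{7} = 3·v_{4} + v_{8} + 2·v_{9}  so sig = (3; 1,2,3)
  {0,2,7}:  v_{0} + v_{2} + v_{7} = 3·v_{4} + v_{9}  so sig = (3; 1,3)
  {0,2,6}:  v_{0} + v_{2} + v_{6} = 2·v_{4}  so sig = (3; 2)
  {3,4,8,9}:  v_{3} + v_{4} + v_{8} + v_{9} = 0  so sig = (4; —)

Hence PRS(X_Σ) =
    |P|=2: 2 collections, coeffs (1), (1)
    |P|=3: 12 collections, coeffs (1), (1), (1), (1), (1,1), (1,1), (1,1,1), (1,1,2), (1,2), (1,2,3), (1,3), (2)
    |P|=4: 1 collection, coeffs ()


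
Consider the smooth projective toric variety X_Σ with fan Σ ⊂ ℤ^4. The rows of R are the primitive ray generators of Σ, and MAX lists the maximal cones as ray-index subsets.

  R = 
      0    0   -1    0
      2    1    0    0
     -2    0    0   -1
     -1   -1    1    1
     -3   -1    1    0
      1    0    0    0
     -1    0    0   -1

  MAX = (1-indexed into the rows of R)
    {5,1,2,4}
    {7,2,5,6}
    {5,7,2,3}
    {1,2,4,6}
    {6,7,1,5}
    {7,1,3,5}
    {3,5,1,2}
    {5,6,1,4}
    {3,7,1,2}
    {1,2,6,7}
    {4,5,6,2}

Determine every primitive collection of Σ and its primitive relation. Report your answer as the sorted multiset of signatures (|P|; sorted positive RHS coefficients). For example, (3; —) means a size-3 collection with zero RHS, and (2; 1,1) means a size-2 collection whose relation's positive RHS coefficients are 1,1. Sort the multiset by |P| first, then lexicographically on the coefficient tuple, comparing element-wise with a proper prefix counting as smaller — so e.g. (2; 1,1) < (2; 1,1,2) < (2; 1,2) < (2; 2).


Primitive collections (5):

  • {3,4}:  v_{3} + v_{4} = v_{5} — sig = (2; 1)
  • {3,6}:  v_{3} + v_{6} = v_{7} — sig = (2; 1)
  • {4,7}:  v_{4} + v_{7} = v_{5} + v_{6} — sig = (2; 1,1)
  • {1,2,5,6}:  v_{1} + v_{2} + v_{5} + v_{6} = 0 — sig = (4; —)
  • {1,2,5,7}:  v_{1} + v_{2} + v_{5} + v_{7} = v_{3} — sig = (4; 1)

so the primitive-relation signature multiset is
    (2; 1)
    (2; 1)
    (2; 1,1)
    (4; —)
    (4; 1)


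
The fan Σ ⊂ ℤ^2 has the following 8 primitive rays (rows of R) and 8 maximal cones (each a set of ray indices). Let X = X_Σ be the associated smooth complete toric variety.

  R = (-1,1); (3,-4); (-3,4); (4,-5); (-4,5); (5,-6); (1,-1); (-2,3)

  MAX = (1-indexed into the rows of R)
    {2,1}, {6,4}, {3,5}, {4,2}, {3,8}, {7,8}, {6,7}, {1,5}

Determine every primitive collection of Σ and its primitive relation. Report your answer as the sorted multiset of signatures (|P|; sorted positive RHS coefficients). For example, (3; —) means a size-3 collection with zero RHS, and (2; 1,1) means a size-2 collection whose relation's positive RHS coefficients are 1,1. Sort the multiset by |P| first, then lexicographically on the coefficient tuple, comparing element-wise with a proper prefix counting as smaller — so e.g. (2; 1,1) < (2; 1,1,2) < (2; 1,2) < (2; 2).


|primitive collections| = 20. Relations:

  P={1,7}:  v_{1} + v_{7} = 0 ; sig = (2; —)
  P={2,3}:  v_{2} + v_{3} = 0 ; sig = (2; —)
  P={4,5}:  v_{4} + v_{5} = 0 ; sig = (2; —)
  P={1,3}:  v_{1} + v_{3} = v_{5} ; sig = (2; 1)
  P={1,4}:  v_{1} + v_{4} = v_{2} ; sig = (2; 1)
  P={1,6}:  v_{1} + v_{6} = v_{4} ; sig = (2; 1)
  P={1,8}:  v_{1} + v_{8} = v_{3} ; sig = (2; 1)
  P={2,5}:  v_{2} + v_{5} = v_{1} ; sig = (2; 1)
  P={2,7}:  v_{2} + v_{7} = v_{4} ; sig = (2; 1)
  P={2,8}:  v_{2} + v_{8} = v_{7} ; sig = (2; 1)
  P={3,4}:  v_{3} + v_{4} = v_{7} ; sig = (2; 1)
  P={3,7}:  v_{3} + v_{7} = v_{8} ; sig = (2; 1)
  P={4,7}:  v_{4} + v_{7} = v_{6} ; sig = (2; 1)
  P={5,6}:  v_{5} + v_{6} = v_{7} ; sig = (2; 1)
  P={5,7}:  v_{5} + v_{7} = v_{3} ; sig = (2; 1)
  P={2,6}:  v_{2} + v_{6} = 2·v_{4} ; sig = (2; 2)
  P={3,6}:  v_{3} + v_{6} = 2·v_{7} ; sig = (2; 2)
  P={4,8}:  v_{4} + v_{8} = 2·v_{7} ; sig = (2; 2)
  P={5,8}:  v_{5} + v_{8} = 2·v_{3} ; sig = (2; 2)
  P={6,8}:  v_{6} + v_{8} = 3·v_{7} ; sig = (2; 3)

Signatures (|P|; sorted positive RHS coefficients), sorted:
    |P|=2: 20 collections, coeffs (), (), (), (1), (1), (1), (1), (1), (1), (1), (1), (1), (1), (1), (1), (2), (2), (2), (2), (3)


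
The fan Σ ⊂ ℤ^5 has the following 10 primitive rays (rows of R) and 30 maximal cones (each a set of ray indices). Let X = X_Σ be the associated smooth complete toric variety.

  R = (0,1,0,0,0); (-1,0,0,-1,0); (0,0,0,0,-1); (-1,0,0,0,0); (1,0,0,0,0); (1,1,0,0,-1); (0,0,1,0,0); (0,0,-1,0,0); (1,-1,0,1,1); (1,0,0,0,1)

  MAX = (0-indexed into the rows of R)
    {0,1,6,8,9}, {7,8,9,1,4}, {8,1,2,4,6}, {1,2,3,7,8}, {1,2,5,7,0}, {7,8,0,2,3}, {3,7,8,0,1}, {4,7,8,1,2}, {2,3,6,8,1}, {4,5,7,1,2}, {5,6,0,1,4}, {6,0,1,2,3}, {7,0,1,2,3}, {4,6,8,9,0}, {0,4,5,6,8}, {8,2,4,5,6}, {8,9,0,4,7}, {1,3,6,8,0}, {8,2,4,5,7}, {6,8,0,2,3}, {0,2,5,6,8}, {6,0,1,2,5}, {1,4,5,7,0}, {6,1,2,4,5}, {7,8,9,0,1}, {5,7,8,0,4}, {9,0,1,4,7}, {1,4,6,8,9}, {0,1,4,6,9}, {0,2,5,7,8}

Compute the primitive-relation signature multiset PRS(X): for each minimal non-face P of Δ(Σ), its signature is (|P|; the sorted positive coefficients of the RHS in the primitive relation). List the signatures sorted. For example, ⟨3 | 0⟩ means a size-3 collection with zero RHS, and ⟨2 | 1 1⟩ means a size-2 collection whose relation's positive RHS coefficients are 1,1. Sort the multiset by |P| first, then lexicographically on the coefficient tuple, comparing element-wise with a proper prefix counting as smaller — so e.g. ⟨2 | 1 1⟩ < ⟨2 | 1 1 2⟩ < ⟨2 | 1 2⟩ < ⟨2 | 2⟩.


The 10 primitive collections of Σ (r=10, n=5):

  P={3,4}:  v_{3} + v_{4} = 0  ⟹  sig = ⟨2 | 0⟩
  P={6,7}:  v_{6} + v_{7} = 0  ⟹  sig = ⟨2 | 0⟩
  P={2,9}:  v_{2} + v_{9} = v_{4}  ⟹  sig = ⟨2 | 1⟩
  P={3,5}:  v_{3} + v_{5} = v_{0} + v_{2}  ⟹  sig = ⟨2 | 1 1⟩
  P={3,9}:  v_{3} + v_{9} = v_{0} + v_{1} + v_{8}  ⟹  sig = ⟨2 | 1 1 1⟩
  P={5,9}:  v_{5} + v_{9} = v_{0} + 2·v_{4}  ⟹  sig = ⟨2 | 1 2⟩
  P={0,2,4}:  v_{0} + v_{2} + v_{4} = v_{5}  ⟹  sig = ⟨3 | 1⟩
  P={1,5,8}:  v_{1} + v_{5} + v_{8} = v_{4}  ⟹  sig = ⟨3 | 1⟩
  P={0,1,2,8}:  v_{0} + v_{1} + v_{2} + v_{8} = 0  ⟹  sig = ⟨4 | 0⟩
  P={0,1,4,8}:  v_{0} + v_{1} + v_{4} + v_{8} = v_{9}  ⟹  sig = ⟨4 | 1⟩

so the primitive-relation signature multiset is
{ ⟨2 | 0⟩ ×2,  ⟨2 | 1⟩,  ⟨2 | 1 1⟩,  ⟨2 | 1 1 1⟩,  ⟨2 | 1 2⟩,  ⟨3 | 1⟩ ×2,  ⟨4 | 0⟩,  ⟨4 | 1⟩ }


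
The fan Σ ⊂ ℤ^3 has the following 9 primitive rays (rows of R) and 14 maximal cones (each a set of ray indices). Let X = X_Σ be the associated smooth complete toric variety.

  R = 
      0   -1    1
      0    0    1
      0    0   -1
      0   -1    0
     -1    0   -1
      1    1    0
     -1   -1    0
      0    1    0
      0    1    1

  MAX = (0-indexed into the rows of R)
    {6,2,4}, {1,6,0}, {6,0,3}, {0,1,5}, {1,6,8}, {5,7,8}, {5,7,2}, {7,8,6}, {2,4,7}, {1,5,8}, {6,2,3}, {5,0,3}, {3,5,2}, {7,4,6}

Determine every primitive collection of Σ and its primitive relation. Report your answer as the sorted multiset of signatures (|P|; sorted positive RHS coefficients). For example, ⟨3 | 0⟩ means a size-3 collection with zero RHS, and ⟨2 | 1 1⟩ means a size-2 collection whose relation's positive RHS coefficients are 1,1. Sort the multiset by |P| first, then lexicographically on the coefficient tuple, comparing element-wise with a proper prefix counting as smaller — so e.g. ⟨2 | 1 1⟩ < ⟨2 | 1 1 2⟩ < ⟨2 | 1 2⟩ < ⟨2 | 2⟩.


Primitive collections (16):

  P = {1,2}:  v_{1} + v_{2} = 0  so sig = ⟨2 | 0⟩
  P = {3,7}:  v_{3} + v_{7} = 0  so sig = ⟨2 | 0⟩
  P = {5,6}:  v_{5} + v_{6} = 0  so sig = ⟨2 | 0⟩
  P = {0,2}:  v_{0} + v_{2} = v_{3}  so sig = ⟨2 | 1⟩
  P = {0,4}:  v_{0} + v_{4} = v_{6}  so sig = ⟨2 | 1⟩
  P = {0,7}:  v_{0} + v_{7} = v_{1}  so sig = ⟨2 | 1⟩
  P = {1,3}:  v_{1} + v_{3} = v_{0}  so sig = ⟨2 | 1⟩
  P = {1,7}:  v_{1} + v_{7} = v_{8}  so sig = ⟨2 | 1⟩
  P = {2,8}:  v_{2} + v_{8} = v_{7}  so sig = ⟨2 | 1⟩
  P = {3,8}:  v_{3} + v_{8} = v_{1}  so sig = ⟨2 | 1⟩
  P = {1,4}:  v_{1} + v_{4} = v_{6} + v_{7}  so sig = ⟨2 | 1 1⟩
  P = {3,4}:  v_{3} + v_{4} = v_{2} + v_{6}  so sig = ⟨2 | 1 1⟩
  P = {4,5}:  v_{4} + v_{5} = v_{2} + v_{7}  so sig = ⟨2 | 1 1⟩
  P = {4,8}:  v_{4} + v_{8} = v_{6} + 2·v_{7}  so sig = ⟨2 | 1 2⟩
  P = {0,8}:  v_{0} + v_{8} = 2·v_{1}  so sig = ⟨2 | 2⟩
  P = {2,6,7}:  v_{2} + v_{6} + v_{7} = v_{4}  so sig = ⟨3 | 1⟩

Hence PRS(X_Σ) =
{ ⟨2 | 0⟩ ×3,  ⟨2 | 1⟩ ×7,  ⟨2 | 1 1⟩ ×3,  ⟨2 | 1 2⟩,  ⟨2 | 2⟩,  ⟨3 | 1⟩ }


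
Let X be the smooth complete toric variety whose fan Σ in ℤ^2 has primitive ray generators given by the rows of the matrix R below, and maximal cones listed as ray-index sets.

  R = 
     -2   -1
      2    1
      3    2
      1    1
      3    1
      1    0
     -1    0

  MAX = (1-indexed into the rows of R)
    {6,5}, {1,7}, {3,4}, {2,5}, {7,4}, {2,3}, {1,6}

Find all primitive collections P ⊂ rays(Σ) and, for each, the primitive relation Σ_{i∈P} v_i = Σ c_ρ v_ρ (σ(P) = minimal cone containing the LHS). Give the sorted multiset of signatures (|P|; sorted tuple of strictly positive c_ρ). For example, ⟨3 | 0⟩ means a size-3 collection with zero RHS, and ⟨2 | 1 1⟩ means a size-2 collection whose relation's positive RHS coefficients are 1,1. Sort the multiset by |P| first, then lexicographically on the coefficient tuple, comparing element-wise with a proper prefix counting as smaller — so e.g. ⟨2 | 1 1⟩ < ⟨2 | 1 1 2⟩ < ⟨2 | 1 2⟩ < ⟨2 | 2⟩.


|primitive collections| = 14. Relations:

  P = {1,2}:  v_{1} + v_{2} = 0  so sig = ⟨2 | 0⟩
  P = {6,7}:  v_{6} + v_{7} = 0  so sig = ⟨2 | 0⟩
  P = {1,3}:  v_{1} + v_{3} = v_{4}  so sig = ⟨2 | 1⟩
  P = {1,4}:  v_{1} + v_{4} = v_{7}  so sig = ⟨2 | 1⟩
  P = {1,5}:  v_{1} + v_{5} = v_{6}  so sig = ⟨2 | 1⟩
  P = {2,4}:  v_{2} + v_{4} = v_{3}  so sig = ⟨2 | 1⟩
  P = {2,6}:  v_{2} + v_{6} = v_{5}  so sig = ⟨2 | 1⟩
  P = {2,7}:  v_{2} + v_{7} = v_{4}  so sig = ⟨2 | 1⟩
  P = {4,6}:  v_{4} + v_{6} = v_{2}  so sig = ⟨2 | 1⟩
  P = {5,7}:  v_{5} + v_{7} = v_{2}  so sig = ⟨2 | 1⟩
  P = {3,6}:  v_{3} + v_{6} = 2·v_{2}  so sig = ⟨2 | 2⟩
  P = {3,7}:  v_{3} + v_{7} = 2·v_{4}  so sig = ⟨2 | 2⟩
  P = {4,5}:  v_{4} + v_{5} = 2·v_{2}  so sig = ⟨2 | 2⟩
  P = {3,5}:  v_{3} + v_{5} = 3·v_{2}  so sig = ⟨2 | 3⟩

Hence PRS(X_Σ) =
    ⟨2 | 0⟩
    ⟨2 | 0⟩
    ⟨2 | 1⟩
    ⟨2 | 1⟩
    ⟨2 | 1⟩
    ⟨2 | 1⟩
    ⟨2 | 1⟩
    ⟨2 | 1⟩
    ⟨2 | 1⟩
    ⟨2 | 1⟩
    ⟨2 | 2⟩
    ⟨2 | 2⟩
    ⟨2 | 2⟩
    ⟨2 | 3⟩


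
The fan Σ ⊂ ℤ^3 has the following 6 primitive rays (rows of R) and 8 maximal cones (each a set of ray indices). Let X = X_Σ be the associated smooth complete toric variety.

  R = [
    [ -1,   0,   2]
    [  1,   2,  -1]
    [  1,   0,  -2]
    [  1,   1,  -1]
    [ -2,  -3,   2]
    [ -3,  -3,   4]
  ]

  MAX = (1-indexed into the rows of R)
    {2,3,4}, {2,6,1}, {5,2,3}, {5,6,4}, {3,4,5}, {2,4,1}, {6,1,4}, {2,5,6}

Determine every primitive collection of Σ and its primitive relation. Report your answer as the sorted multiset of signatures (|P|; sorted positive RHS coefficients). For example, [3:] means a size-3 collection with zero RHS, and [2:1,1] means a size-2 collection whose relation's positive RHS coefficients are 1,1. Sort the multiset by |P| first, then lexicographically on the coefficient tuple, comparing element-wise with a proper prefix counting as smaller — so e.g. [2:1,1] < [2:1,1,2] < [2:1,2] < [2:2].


|primitive collections| = 5. Relations:

  P = {1,3}:  v_{1} + v_{3} = 0  →  sig = [2:]
  P = {1,5}:  v_{1} + v_{5} = v_{6}  →  sig = [2:1]
  P = {3,6}:  v_{3} + v_{6} = v_{5}  →  sig = [2:1]
  P = {2,4,5}:  v_{2} + v_{4} + v_{5} = 0  →  sig = [3:]
  P = {2,4,6}:  v_{2} + v_{4} + v_{6} = v_{1}  →  sig = [3:1]

Sorted signature multiset PRS(X):
    |P|=2: 3 collections, coeffs (), (1), (1)
    |P|=3: 2 collections, coeffs (), (1)


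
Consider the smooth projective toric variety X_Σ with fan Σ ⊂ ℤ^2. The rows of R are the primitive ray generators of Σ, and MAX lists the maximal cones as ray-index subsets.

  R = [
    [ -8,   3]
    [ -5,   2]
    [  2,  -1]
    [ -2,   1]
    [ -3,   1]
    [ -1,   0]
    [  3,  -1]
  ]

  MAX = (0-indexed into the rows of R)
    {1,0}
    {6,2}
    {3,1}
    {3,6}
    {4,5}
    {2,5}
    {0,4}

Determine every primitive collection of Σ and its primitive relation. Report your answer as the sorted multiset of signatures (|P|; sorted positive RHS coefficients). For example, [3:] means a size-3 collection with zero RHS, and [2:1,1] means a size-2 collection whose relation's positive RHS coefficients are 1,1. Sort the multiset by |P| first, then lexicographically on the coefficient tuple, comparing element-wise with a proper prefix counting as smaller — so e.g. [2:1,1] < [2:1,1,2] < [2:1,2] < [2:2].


Minimal non-faces — 14 found among 7 rays, 7 max cones:

  P = {2,3}:  v_{2} + v_{3} = 0 ; sig = [2:]
  P = {4,6}:  v_{4} + v_{6} = 0 ; sig = [2:]
  P = {0,6}:  v_{0} + v_{6} = v_{1} ; sig = [2:1]
  P = {1,2}:  v_{1} + v_{2} = v_{4} ; sig = [2:1]
  P = {1,4}:  v_{1} + v_{4} = v_{0} ; sig = [2:1]
  P = {1,6}:  v_{1} + v_{6} = v_{3} ; sig = [2:1]
  P = {2,4}:  v_{2} + v_{4} = v_{5} ; sig = [2:1]
  P = {3,4}:  v_{3} + v_{4} = v_{1} ; sig = [2:1]
  P = {3,5}:  v_{3} + v_{5} = v_{4} ; sig = [2:1]
  P = {5,6}:  v_{5} + v_{6} = v_{2} ; sig = [2:1]
  P = {0,2}:  v_{0} + v_{2} = 2·v_{4} ; sig = [2:2]
  P = {0,3}:  v_{0} + v_{3} = 2·v_{1} ; sig = [2:2]
  P = {1,5}:  v_{1} + v_{5} = 2·v_{4} ; sig = [2:2]
  P = {0,5}:  v_{0} + v_{5} = 3·v_{4} ; sig = [2:3]

Sorted signature multiset PRS(X):
[[2:], [2:], [2:1], [2:1], [2:1], [2:1], [2:1], [2:1], [2:1], [2:1], [2:2], [2:2], [2:2], [2:3]]


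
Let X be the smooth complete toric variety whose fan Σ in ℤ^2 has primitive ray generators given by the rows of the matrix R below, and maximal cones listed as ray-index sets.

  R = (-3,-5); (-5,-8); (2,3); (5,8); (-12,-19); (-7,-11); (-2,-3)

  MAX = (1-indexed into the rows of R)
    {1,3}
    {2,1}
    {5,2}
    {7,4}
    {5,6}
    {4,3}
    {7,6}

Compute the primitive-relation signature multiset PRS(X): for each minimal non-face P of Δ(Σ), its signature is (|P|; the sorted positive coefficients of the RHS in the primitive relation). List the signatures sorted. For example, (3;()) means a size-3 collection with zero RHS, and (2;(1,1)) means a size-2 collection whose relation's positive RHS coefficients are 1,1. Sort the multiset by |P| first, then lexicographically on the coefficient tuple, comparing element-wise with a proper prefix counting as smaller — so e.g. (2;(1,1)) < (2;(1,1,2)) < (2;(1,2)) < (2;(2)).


Primitive collections (14):

  • {2,4}:  v_{2} + v_{4} = 0 — sig = (2;())
  • {3,7}:  v_{3} + v_{7} = 0 — sig = (2;())
  • {1,4}:  v_{1} + v_{4} = v_{3} — sig = (2;(1))
  • {1,7}:  v_{1} + v_{7} = v_{2} — sig = (2;(1))
  • {2,3}:  v_{2} + v_{3} = v_{1} — sig = (2;(1))
  • {2,6}:  v_{2} + v_{6} = v_{5} — sig = (2;(1))
  • {2,7}:  v_{2} + v_{7} = v_{6} — sig = (2;(1))
  • {3,6}:  v_{3} + v_{6} = v_{2} — sig = (2;(1))
  • {4,5}:  v_{4} + v_{5} = v_{6} — sig = (2;(1))
  • {4,6}:  v_{4} + v_{6} = v_{7} — sig = (2;(1))
  • {1,6}:  v_{1} + v_{6} = 2·v_{2} — sig = (2;(2))
  • {3,5}:  v_{3} + v_{5} = 2·v_{2} — sig = (2;(2))
  • {5,7}:  v_{5} + v_{7} = 2·v_{6} — sig = (2;(2))
  • {1,5}:  v_{1} + v_{5} = 3·v_{2} — sig = (2;(3))

so the primitive-relation signature multiset is
{ (2;()) ×2,  (2;(1)) ×8,  (2;(2)) ×3,  (2;(3)) }


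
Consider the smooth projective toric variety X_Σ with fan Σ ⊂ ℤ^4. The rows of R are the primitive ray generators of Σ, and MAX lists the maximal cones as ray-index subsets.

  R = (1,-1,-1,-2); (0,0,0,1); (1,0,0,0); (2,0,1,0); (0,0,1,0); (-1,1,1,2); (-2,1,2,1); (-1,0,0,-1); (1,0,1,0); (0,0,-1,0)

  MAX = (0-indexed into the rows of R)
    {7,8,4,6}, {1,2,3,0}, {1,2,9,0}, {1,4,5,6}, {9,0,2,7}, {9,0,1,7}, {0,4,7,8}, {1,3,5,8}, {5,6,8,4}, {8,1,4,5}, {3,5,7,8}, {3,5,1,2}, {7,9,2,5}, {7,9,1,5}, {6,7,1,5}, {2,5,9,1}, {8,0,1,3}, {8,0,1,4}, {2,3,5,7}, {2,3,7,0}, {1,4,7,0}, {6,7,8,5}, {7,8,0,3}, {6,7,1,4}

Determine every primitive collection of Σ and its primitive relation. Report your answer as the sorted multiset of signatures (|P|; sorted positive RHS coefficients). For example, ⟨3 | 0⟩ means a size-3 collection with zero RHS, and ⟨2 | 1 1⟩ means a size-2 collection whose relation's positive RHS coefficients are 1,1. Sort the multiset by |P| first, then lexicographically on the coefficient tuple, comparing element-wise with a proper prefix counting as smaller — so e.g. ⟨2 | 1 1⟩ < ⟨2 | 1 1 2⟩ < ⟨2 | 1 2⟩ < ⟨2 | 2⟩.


Minimal non-faces — 16 found among 10 rays, 24 max cones:

  P={0,5}:  v_{0} + v_{5} = 0 — sig = ⟨2 | 0⟩
  P={4,9}:  v_{4} + v_{9} = 0 — sig = ⟨2 | 0⟩
  P={2,4}:  v_{2} + v_{4} = v_{8} — sig = ⟨2 | 1⟩
  P={2,8}:  v_{2} + v_{8} = v_{3} — sig = ⟨2 | 1⟩
  P={8,9}:  v_{8} + v_{9} = v_{2} — sig = ⟨2 | 1⟩
  P={0,6}:  v_{0} + v_{6} = v_{4} + v_{7} — sig = ⟨2 | 1 1⟩
  P={6,9}:  v_{6} + v_{9} = v_{5} + v_{7} — sig = ⟨2 | 1 1⟩
  P={2,6}:  v_{2} + v_{6} = v_{5} + v_{7} + v_{8} — sig = ⟨2 | 1 1 1⟩
  P={3,6}:  v_{3} + v_{6} = v_{5} + v_{7} + 2·v_{8} — sig = ⟨2 | 1 1 2⟩
  P={3,4}:  v_{3} + v_{4} = 2·v_{8} — sig = ⟨2 | 2⟩
  P={3,9}:  v_{3} + v_{9} = 2·v_{2} — sig = ⟨2 | 2⟩
  P={1,2,7}:  v_{1} + v_{2} + v_{7} = 0 — sig = ⟨3 | 0⟩
  P={1,3,7}:  v_{1} + v_{3} + v_{7} = v_{8} — sig = ⟨3 | 1⟩
  P={1,7,8}:  v_{1} + v_{7} + v_{8} = v_{4} — sig = ⟨3 | 1⟩
  P={4,5,7}:  v_{4} + v_{5} + v_{7} = v_{6} — sig = ⟨3 | 1⟩
  P={1,6,8}:  v_{1} + v_{6} + v_{8} = 2·v_{4} + v_{5} — sig = ⟨3 | 1 2⟩

Sorted signature multiset PRS(X):
{ ⟨2 | 0⟩ ×2,  ⟨2 | 1⟩ ×3,  ⟨2 | 1 1⟩ ×2,  ⟨2 | 1 1 1⟩,  ⟨2 | 1 1 2⟩,  ⟨2 | 2⟩ ×2,  ⟨3 | 0⟩,  ⟨3 | 1⟩ ×3,  ⟨3 | 1 2⟩ }


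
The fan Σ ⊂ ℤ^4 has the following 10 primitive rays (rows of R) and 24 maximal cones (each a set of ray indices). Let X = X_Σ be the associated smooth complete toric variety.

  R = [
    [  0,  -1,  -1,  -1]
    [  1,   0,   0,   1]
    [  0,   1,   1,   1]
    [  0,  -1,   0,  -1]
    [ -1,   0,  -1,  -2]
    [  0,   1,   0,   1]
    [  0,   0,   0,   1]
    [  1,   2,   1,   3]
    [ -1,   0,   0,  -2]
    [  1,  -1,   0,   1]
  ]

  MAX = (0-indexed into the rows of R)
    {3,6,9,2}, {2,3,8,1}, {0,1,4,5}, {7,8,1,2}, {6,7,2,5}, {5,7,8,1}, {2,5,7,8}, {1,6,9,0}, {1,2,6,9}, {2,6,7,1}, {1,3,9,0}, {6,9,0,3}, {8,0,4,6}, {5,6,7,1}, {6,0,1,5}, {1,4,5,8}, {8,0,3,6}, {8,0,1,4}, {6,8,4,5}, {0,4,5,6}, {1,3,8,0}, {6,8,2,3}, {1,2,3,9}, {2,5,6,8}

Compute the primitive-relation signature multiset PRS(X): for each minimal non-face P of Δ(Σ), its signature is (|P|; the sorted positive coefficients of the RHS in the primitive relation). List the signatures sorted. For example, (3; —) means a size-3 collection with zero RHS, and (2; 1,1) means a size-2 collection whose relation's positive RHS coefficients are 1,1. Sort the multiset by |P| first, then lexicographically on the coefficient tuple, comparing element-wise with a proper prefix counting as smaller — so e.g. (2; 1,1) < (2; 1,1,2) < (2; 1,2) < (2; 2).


Δ(Σ) — 10 vertices, 17 min non-faces:

  P={0,2}:  v_{0} + v_{2} = 0  →  sig = (2; —)
  P={3,5}:  v_{3} + v_{5} = 0  →  sig = (2; —)
  P={4,9}:  v_{4} + v_{9} = v_{0}  →  sig = (2; 1)
  P={8,9}:  v_{8} + v_{9} = v_{3}  →  sig = (2; 1)
  P={0,7}:  v_{0} + v_{7} = v_{1} + v_{5}  →  sig = (2; 1,1)
  P={2,4}:  v_{2} + v_{4} = v_{5} + v_{8}  →  sig = (2; 1,1)
  P={3,4}:  v_{3} + v_{4} = v_{0} + v_{8}  →  sig = (2; 1,1)
  P={3,7}:  v_{3} + v_{7} = v_{1} + v_{2}  →  sig = (2; 1,1)
  P={5,9}:  v_{5} + v_{9} = v_{1} + v_{6}  →  sig = (2; 1,1)
  P={4,7}:  v_{4} + v_{7} = v_{1} + 2·v_{5} + v_{8}  →  sig = (2; 1,1,2)
  P={7,9}:  v_{7} + v_{9} = 2·v_{1} + v_{2} + v_{6}  →  sig = (2; 1,1,2)
  P={1,6,8}:  v_{1} + v_{6} + v_{8} = 0  →  sig = (3; —)
  P={0,5,8}:  v_{0} + v_{5} + v_{8} = v_{4}  →  sig = (3; 1)
  P={1,2,5}:  v_{1} + v_{2} + v_{5} = v_{7}  →  sig = (3; 1)
  P={1,3,6}:  v_{1} + v_{3} + v_{6} = v_{9}  →  sig = (3; 1)
  P={1,4,6}:  v_{1} + v_{4} + v_{6} = v_{0} + v_{5}  →  sig = (3; 1,1)
  P={6,7,8}:  v_{6} + v_{7} + v_{8} = v_{2} + v_{5}  →  sig = (3; 1,1)

Signatures (|P|; sorted positive RHS coefficients), sorted:
    |P|=2: 11 collections, coeffs (), (), (1), (1), (1,1), (1,1), (1,1), (1,1), (1,1), (1,1,2), (1,1,2)
    |P|=3: 6 collections, coeffs (), (1), (1), (1), (1,1), (1,1)
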